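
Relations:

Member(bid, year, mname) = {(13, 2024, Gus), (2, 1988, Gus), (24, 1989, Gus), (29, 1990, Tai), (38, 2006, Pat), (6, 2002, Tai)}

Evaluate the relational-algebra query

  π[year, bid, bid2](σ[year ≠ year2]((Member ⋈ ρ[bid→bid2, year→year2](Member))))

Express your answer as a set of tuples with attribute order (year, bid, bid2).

{(1988, 2, 13), (1988, 2, 24), (1989, 24, 13), (1989, 24, 2), (1990, 29, 6), (2002, 6, 29), (2024, 13, 2), (2024, 13, 24)}

ρ[bid→bid2, year→year2]: schema becomes (bid2, year2, mname); tuples unchanged.
Member ⋈ ρ[bid→bid2, year→year2](Member) (natural join on mname): {(13, 2024, Gus, 13, 2024), (13, 2024, Gus, 2, 1988), (13, 2024, Gus, 24, 1989), (2, 1988, Gus, 13, 2024), (2, 1988, Gus, 2, 1988), (2, 1988, Gus, 24, 1989), (24, 1989, Gus, 13, 2024), (24, 1989, Gus, 2, 1988), (24, 1989, Gus, 24, 1989), (29, 1990, Tai, 29, 1990), (29, 1990, Tai, 6, 2002), (38, 2006, Pat, 38, 2006), (6, 2002, Tai, 29, 1990), (6, 2002, Tai, 6, 2002)}
Filtering on year ≠ year2 leaves {(13, 2024, Gus, 2, 1988), (13, 2024, Gus, 24, 1989), (2, 1988, Gus, 13, 2024), (2, 1988, Gus, 24, 1989), (24, 1989, Gus, 13, 2024), (24, 1989, Gus, 2, 1988), (29, 1990, Tai, 6, 2002), (6, 2002, Tai, 29, 1990)}.
π_{year, bid, bid2} gives {(1988, 2, 13), (1988, 2, 24), (1989, 24, 13), (1989, 24, 2), (1990, 29, 6), (2002, 6, 29), (2024, 13, 2), (2024, 13, 24)}.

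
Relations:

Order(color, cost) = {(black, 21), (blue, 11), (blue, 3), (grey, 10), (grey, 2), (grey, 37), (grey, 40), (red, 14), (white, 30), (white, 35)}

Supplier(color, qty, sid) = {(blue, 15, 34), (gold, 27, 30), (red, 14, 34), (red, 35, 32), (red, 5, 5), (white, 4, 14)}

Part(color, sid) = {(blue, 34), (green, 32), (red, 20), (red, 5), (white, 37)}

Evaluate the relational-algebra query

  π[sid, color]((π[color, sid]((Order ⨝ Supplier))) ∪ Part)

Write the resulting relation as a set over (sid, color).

{(14, white), (20, red), (32, green), (32, red), (34, blue), (34, red), (37, white), (5, red)}

Joining Order and Supplier on color yields {(blue, 11, 15, 34), (blue, 3, 15, 34), (red, 14, 14, 34), (red, 14, 35, 32), (red, 14, 5, 5), (white, 30, 4, 14), (white, 35, 4, 14)}.
π_{color, sid} gives {(blue, 34), (red, 32), (red, 34), (red, 5), (white, 14)} (2 duplicate(s) eliminated).
Taking the union: {(blue, 34), (green, 32), (red, 20), (red, 32), (red, 34), (red, 5), (white, 14), (white, 37)}
π_{sid, color} gives {(14, white), (20, red), (32, green), (32, red), (34, blue), (34, red), (37, white), (5, red)}.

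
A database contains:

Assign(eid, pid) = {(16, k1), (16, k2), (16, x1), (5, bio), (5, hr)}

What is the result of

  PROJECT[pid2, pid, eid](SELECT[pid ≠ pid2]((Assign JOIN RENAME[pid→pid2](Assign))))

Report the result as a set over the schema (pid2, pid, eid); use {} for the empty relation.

ρ[pid→pid2]: schema becomes (eid, pid2); tuples unchanged.
Joining Assign and RENAME[pid→pid2](Assign) on eid yields {(16, k1, k1), (16, k1, k2), (16, k1, x1), (16, k2, k1), (16, k2, k2), (16, k2, x1), (16, x1, k1), (16, x1, k2), (16, x1, x1), (5, bio, bio), (5, bio, hr), (5, hr, bio), (5, hr, hr)}.
σ[pid ≠ pid2]: keep tuples satisfying pid ≠ pid2 → {(16, k1, k2), (16, k1, x1), (16, k2, k1), (16, k2, x1), (16, x1, k1), (16, x1, k2), (5, bio, hr), (5, hr, bio)}
π_{pid2, pid, eid} gives {(bio, hr, 5), (hr, bio, 5), (k1, k2, 16), (k1, x1, 16), (k2, k1, 16), (k2, x1, 16), (x1, k1, 16), (x1, k2, 16)}.

{(bio, hr, 5), (hr, bio, 5), (k1, k2, 16), (k1, x1, 16), (k2, k1, 16), (k2, x1, 16), (x1, k1, 16), (x1, k2, 16)}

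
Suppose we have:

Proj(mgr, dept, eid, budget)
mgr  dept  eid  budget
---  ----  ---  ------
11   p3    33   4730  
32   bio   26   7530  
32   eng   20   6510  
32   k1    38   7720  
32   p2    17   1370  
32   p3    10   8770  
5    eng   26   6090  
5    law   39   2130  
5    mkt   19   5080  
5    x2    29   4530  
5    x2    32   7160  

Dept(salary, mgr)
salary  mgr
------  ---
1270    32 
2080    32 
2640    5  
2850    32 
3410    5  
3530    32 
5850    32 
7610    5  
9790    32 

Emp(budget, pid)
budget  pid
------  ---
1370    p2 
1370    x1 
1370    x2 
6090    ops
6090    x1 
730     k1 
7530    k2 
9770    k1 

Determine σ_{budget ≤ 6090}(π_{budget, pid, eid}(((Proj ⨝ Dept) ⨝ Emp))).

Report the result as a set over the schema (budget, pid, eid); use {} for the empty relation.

Proj ⋈ Dept (natural join on mgr): {(32, bio, 26, 7530, 1270), (32, bio, 26, 7530, 2080), (32, bio, 26, 7530, 2850), (32, bio, 26, 7530, 3530), (32, bio, 26, 7530, 5850), (32, bio, 26, 7530, 9790), (32, eng, 20, 6510, 1270), (32, eng, 20, 6510, 2080), (32, eng, 20, 6510, 2850), (32, eng, 20, 6510, 3530), (32, eng, 20, 6510, 5850), (32, eng, 20, 6510, 9790), (32, k1, 38, 7720, 1270), (32, k1, 38, 7720, 2080), (32, k1, 38, 7720, 2850), (32, k1, 38, 7720, 3530), (32, k1, 38, 7720, 5850), (32, k1, 38, 7720, 9790), (32, p2, 17, 1370, 1270), (32, p2, 17, 1370, 2080), (32, p2, 17, 1370, 2850), (32, p2, 17, 1370, 3530), (32, p2, 17, 1370, 5850), (32, p2, 17, 1370, 9790), (32, p3, 10, 8770, 1270), (32, p3, 10, 8770, 2080), (32, p3, 10, 8770, 2850), (32, p3, 10, 8770, 3530), (32, p3, 10, 8770, 5850), (32, p3, 10, 8770, 9790), (5, eng, 26, 6090, 2640), (5, eng, 26, 6090, 3410), (5, eng, 26, 6090, 7610), (5, law, 39, 2130, 2640), (5, law, 39, 2130, 3410), (5, law, 39, 2130, 7610), (5, mkt, 19, 5080, 2640), (5, mkt, 19, 5080, 3410), (5, mkt, 19, 5080, 7610), (5, x2, 29, 4530, 2640), (5, x2, 29, 4530, 3410), (5, x2, 29, 4530, 7610), (5, x2, 32, 7160, 2640), (5, x2, 32, 7160, 3410), (5, x2, 32, 7160, 7610)}
(Proj ⨝ Dept) ⋈ Emp (natural join on budget): {(32, bio, 26, 7530, 1270, k2), (32, bio, 26, 7530, 2080, k2), (32, bio, 26, 7530, 2850, k2), (32, bio, 26, 7530, 3530, k2), (32, bio, 26, 7530, 5850, k2), (32, bio, 26, 7530, 9790, k2), (32, p2, 17, 1370, 1270, p2), (32, p2, 17, 1370, 1270, x1), (32, p2, 17, 1370, 1270, x2), (32, p2, 17, 1370, 2080, p2), (32, p2, 17, 1370, 2080, x1), (32, p2, 17, 1370, 2080, x2), (32, p2, 17, 1370, 2850, p2), (32, p2, 17, 1370, 2850, x1), (32, p2, 17, 1370, 2850, x2), (32, p2, 17, 1370, 3530, p2), (32, p2, 17, 1370, 3530, x1), (32, p2, 17, 1370, 3530, x2), (32, p2, 17, 1370, 5850, p2), (32, p2, 17, 1370, 5850, x1), (32, p2, 17, 1370, 5850, x2), (32, p2, 17, 1370, 9790, p2), (32, p2, 17, 1370, 9790, x1), (32, p2, 17, 1370, 9790, x2), (5, eng, 26, 6090, 2640, ops), (5, eng, 26, 6090, 2640, x1), (5, eng, 26, 6090, 3410, ops), (5, eng, 26, 6090, 3410, x1), (5, eng, 26, 6090, 7610, ops), (5, eng, 26, 6090, 7610, x1)}
Projecting to budget, pid, eid (24 duplicate(s) eliminated): {(1370, p2, 17), (1370, x1, 17), (1370, x2, 17), (6090, ops, 26), (6090, x1, 26), (7530, k2, 26)}
Filtering on budget ≤ 6090 leaves {(1370, p2, 17), (1370, x1, 17), (1370, x2, 17), (6090, ops, 26), (6090, x1, 26)}.

{(1370, p2, 17), (1370, x1, 17), (1370, x2, 17), (6090, ops, 26), (6090, x1, 26)}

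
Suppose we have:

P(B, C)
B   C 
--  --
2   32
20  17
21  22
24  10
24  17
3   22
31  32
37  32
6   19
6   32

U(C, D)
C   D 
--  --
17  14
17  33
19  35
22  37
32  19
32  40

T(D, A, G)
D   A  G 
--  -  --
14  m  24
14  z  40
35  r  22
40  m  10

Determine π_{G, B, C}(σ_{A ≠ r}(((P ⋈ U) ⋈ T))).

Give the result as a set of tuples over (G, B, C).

{(10, 2, 32), (10, 31, 32), (10, 37, 32), (10, 6, 32), (24, 20, 17), (24, 24, 17), (40, 20, 17), (40, 24, 17)}

Joining P and U on C yields {(2, 32, 19), (2, 32, 40), (20, 17, 14), (20, 17, 33), (21, 22, 37), (24, 17, 14), (24, 17, 33), (3, 22, 37), (31, 32, 19), (31, 32, 40), (37, 32, 19), (37, 32, 40), (6, 19, 35), (6, 32, 19), (6, 32, 40)}.
Joining (P ⋈ U) and T on D yields {(2, 32, 40, m, 10), (20, 17, 14, m, 24), (20, 17, 14, z, 40), (24, 17, 14, m, 24), (24, 17, 14, z, 40), (31, 32, 40, m, 10), (37, 32, 40, m, 10), (6, 19, 35, r, 22), (6, 32, 40, m, 10)}.
Apply σ_{A ≠ r}; surviving tuples: {(2, 32, 40, m, 10), (20, 17, 14, m, 24), (20, 17, 14, z, 40), (24, 17, 14, m, 24), (24, 17, 14, z, 40), (31, 32, 40, m, 10), (37, 32, 40, m, 10), (6, 32, 40, m, 10)}
Keep only column(s) G, B, C: {(10, 2, 32), (10, 31, 32), (10, 37, 32), (10, 6, 32), (24, 20, 17), (24, 24, 17), (40, 20, 17), (40, 24, 17)}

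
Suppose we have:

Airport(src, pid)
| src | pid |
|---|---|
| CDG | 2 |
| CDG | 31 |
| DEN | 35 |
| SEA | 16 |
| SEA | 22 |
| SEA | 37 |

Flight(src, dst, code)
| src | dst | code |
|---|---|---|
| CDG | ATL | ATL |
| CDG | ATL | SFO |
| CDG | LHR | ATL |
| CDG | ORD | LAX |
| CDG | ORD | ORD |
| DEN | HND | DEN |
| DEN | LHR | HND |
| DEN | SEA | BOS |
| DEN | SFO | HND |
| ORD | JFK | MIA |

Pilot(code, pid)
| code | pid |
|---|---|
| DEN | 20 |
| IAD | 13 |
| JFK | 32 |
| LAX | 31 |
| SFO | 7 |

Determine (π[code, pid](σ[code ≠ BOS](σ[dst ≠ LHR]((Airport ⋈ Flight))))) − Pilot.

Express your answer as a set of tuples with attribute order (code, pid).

{(ATL, 2), (ATL, 31), (DEN, 35), (HND, 35), (LAX, 2), (ORD, 2), (ORD, 31), (SFO, 2), (SFO, 31)}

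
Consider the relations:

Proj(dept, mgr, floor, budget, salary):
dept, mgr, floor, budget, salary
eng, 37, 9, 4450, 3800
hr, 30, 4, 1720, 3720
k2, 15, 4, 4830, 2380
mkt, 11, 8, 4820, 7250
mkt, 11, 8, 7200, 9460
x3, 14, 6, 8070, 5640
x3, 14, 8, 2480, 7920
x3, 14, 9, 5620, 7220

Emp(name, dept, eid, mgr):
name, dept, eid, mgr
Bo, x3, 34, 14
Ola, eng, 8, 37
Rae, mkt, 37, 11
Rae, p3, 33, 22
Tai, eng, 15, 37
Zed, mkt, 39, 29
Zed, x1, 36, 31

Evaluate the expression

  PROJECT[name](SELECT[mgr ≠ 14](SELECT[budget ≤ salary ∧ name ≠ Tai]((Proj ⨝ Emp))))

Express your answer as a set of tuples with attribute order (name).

{Rae}

Joining Proj and Emp on dept, mgr yields {(eng, 37, 9, 4450, 3800, Ola, 8), (eng, 37, 9, 4450, 3800, Tai, 15), (mkt, 11, 8, 4820, 7250, Rae, 37), (mkt, 11, 8, 7200, 9460, Rae, 37), (x3, 14, 6, 8070, 5640, Bo, 34), (x3, 14, 8, 2480, 7920, Bo, 34), (x3, 14, 9, 5620, 7220, Bo, 34)}.
Selection budget ≤ salary ∧ name ≠ Tai: {(mkt, 11, 8, 4820, 7250, Rae, 37), (mkt, 11, 8, 7200, 9460, Rae, 37), (x3, 14, 8, 2480, 7920, Bo, 34), (x3, 14, 9, 5620, 7220, Bo, 34)}
Selection mgr ≠ 14: {(mkt, 11, 8, 4820, 7250, Rae, 37), (mkt, 11, 8, 7200, 9460, Rae, 37)}
π_{name} gives {Rae} (1 duplicate(s) eliminated).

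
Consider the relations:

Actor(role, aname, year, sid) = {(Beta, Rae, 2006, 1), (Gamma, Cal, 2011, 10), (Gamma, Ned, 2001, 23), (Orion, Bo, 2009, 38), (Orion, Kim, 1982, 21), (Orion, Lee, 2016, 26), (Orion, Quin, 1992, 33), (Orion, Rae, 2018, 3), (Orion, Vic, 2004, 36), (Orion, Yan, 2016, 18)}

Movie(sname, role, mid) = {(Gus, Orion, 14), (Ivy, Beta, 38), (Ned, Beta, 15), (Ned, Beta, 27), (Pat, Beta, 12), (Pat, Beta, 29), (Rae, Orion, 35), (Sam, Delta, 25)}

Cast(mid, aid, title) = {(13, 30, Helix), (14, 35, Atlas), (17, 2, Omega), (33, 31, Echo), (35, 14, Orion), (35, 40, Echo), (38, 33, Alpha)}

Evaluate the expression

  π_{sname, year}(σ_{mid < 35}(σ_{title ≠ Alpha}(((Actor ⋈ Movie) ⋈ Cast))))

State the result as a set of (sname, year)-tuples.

Joining Actor and Movie on role yields {(Beta, Rae, 2006, 1, Ivy, 38), (Beta, Rae, 2006, 1, Ned, 15), (Beta, Rae, 2006, 1, Ned, 27), (Beta, Rae, 2006, 1, Pat, 12), (Beta, Rae, 2006, 1, Pat, 29), (Orion, Bo, 2009, 38, Gus, 14), (Orion, Bo, 2009, 38, Rae, 35), (Orion, Kim, 1982, 21, Gus, 14), (Orion, Kim, 1982, 21, Rae, 35), (Orion, Lee, 2016, 26, Gus, 14), (Orion, Lee, 2016, 26, Rae, 35), (Orion, Quin, 1992, 33, Gus, 14), (Orion, Quin, 1992, 33, Rae, 35), (Orion, Rae, 2018, 3, Gus, 14), (Orion, Rae, 2018, 3, Rae, 35), (Orion, Vic, 2004, 36, Gus, 14), (Orion, Vic, 2004, 36, Rae, 35), (Orion, Yan, 2016, 18, Gus, 14), (Orion, Yan, 2016, 18, Rae, 35)}.
Joining (Actor ⋈ Movie) and Cast on mid yields {(Beta, Rae, 2006, 1, Ivy, 38, 33, Alpha), (Orion, Bo, 2009, 38, Gus, 14, 35, Atlas), (Orion, Bo, 2009, 38, Rae, 35, 14, Orion), (Orion, Bo, 2009, 38, Rae, 35, 40, Echo), (Orion, Kim, 1982, 21, Gus, 14, 35, Atlas), (Orion, Kim, 1982, 21, Rae, 35, 14, Orion), (Orion, Kim, 1982, 21, Rae, 35, 40, Echo), (Orion, Lee, 2016, 26, Gus, 14, 35, Atlas), (Orion, Lee, 2016, 26, Rae, 35, 14, Orion), (Orion, Lee, 2016, 26, Rae, 35, 40, Echo), (Orion, Quin, 1992, 33, Gus, 14, 35, Atlas), (Orion, Quin, 1992, 33, Rae, 35, 14, Orion), (Orion, Quin, 1992, 33, Rae, 35, 40, Echo), (Orion, Rae, 2018, 3, Gus, 14, 35, Atlas), (Orion, Rae, 2018, 3, Rae, 35, 14, Orion), (Orion, Rae, 2018, 3, Rae, 35, 40, Echo), (Orion, Vic, 2004, 36, Gus, 14, 35, Atlas), (Orion, Vic, 2004, 36, Rae, 35, 14, Orion), (Orion, Vic, 2004, 36, Rae, 35, 40, Echo), (Orion, Yan, 2016, 18, Gus, 14, 35, Atlas), (Orion, Yan, 2016, 18, Rae, 35, 14, Orion), (Orion, Yan, 2016, 18, Rae, 35, 40, Echo)}.
Selection title ≠ Alpha: {(Orion, Bo, 2009, 38, Gus, 14, 35, Atlas), (Orion, Bo, 2009, 38, Rae, 35, 14, Orion), (Orion, Bo, 2009, 38, Rae, 35, 40, Echo), (Orion, Kim, 1982, 21, Gus, 14, 35, Atlas), (Orion, Kim, 1982, 21, Rae, 35, 14, Orion), (Orion, Kim, 1982, 21, Rae, 35, 40, Echo), (Orion, Lee, 2016, 26, Gus, 14, 35, Atlas), (Orion, Lee, 2016, 26, Rae, 35, 14, Orion), (Orion, Lee, 2016, 26, Rae, 35, 40, Echo), (Orion, Quin, 1992, 33, Gus, 14, 35, Atlas), (Orion, Quin, 1992, 33, Rae, 35, 14, Orion), (Orion, Quin, 1992, 33, Rae, 35, 40, Echo), (Orion, Rae, 2018, 3, Gus, 14, 35, Atlas), (Orion, Rae, 2018, 3, Rae, 35, 14, Orion), (Orion, Rae, 2018, 3, Rae, 35, 40, Echo), (Orion, Vic, 2004, 36, Gus, 14, 35, Atlas), (Orion, Vic, 2004, 36, Rae, 35, 14, Orion), (Orion, Vic, 2004, 36, Rae, 35, 40, Echo), (Orion, Yan, 2016, 18, Gus, 14, 35, Atlas), (Orion, Yan, 2016, 18, Rae, 35, 14, Orion), (Orion, Yan, 2016, 18, Rae, 35, 40, Echo)}
Selection mid < 35: {(Orion, Bo, 2009, 38, Gus, 14, 35, Atlas), (Orion, Kim, 1982, 21, Gus, 14, 35, Atlas), (Orion, Lee, 2016, 26, Gus, 14, 35, Atlas), (Orion, Quin, 1992, 33, Gus, 14, 35, Atlas), (Orion, Rae, 2018, 3, Gus, 14, 35, Atlas), (Orion, Vic, 2004, 36, Gus, 14, 35, Atlas), (Orion, Yan, 2016, 18, Gus, 14, 35, Atlas)}
Projecting to sname, year (1 duplicate(s) eliminated): {(Gus, 1982), (Gus, 1992), (Gus, 2004), (Gus, 2009), (Gus, 2016), (Gus, 2018)}

{(Gus, 1982), (Gus, 1992), (Gus, 2004), (Gus, 2009), (Gus, 2016), (Gus, 2018)}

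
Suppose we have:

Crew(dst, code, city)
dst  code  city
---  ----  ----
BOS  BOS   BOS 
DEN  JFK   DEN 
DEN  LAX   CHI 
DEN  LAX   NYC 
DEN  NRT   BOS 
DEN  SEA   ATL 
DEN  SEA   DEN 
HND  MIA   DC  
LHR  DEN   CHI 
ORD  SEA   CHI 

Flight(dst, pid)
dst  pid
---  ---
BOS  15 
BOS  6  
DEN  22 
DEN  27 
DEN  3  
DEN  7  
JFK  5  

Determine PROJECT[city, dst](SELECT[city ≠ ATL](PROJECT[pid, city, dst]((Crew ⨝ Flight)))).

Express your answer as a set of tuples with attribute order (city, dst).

Joining Crew and Flight on dst yields {(BOS, BOS, BOS, 15), (BOS, BOS, BOS, 6), (DEN, JFK, DEN, 22), (DEN, JFK, DEN, 27), (DEN, JFK, DEN, 3), (DEN, JFK, DEN, 7), (DEN, LAX, CHI, 22), (DEN, LAX, CHI, 27), (DEN, LAX, CHI, 3), (DEN, LAX, CHI, 7), (DEN, LAX, NYC, 22), (DEN, LAX, NYC, 27), (DEN, LAX, NYC, 3), (DEN, LAX, NYC, 7), (DEN, NRT, BOS, 22), (DEN, NRT, BOS, 27), (DEN, NRT, BOS, 3), (DEN, NRT, BOS, 7), (DEN, SEA, ATL, 22), (DEN, SEA, ATL, 27), (DEN, SEA, ATL, 3), (DEN, SEA, ATL, 7), (DEN, SEA, DEN, 22), (DEN, SEA, DEN, 27), (DEN, SEA, DEN, 3), (DEN, SEA, DEN, 7)}.
π_{pid, city, dst} gives {(15, BOS, BOS), (22, ATL, DEN), (22, BOS, DEN), (22, CHI, DEN), (22, DEN, DEN), (22, NYC, DEN), (27, ATL, DEN), (27, BOS, DEN), (27, CHI, DEN), (27, DEN, DEN), (27, NYC, DEN), (3, ATL, DEN), (3, BOS, DEN), (3, CHI, DEN), (3, DEN, DEN), (3, NYC, DEN), (6, BOS, BOS), (7, ATL, DEN), (7, BOS, DEN), (7, CHI, DEN), (7, DEN, DEN), (7, NYC, DEN)} (4 duplicate(s) eliminated).
σ[city ≠ ATL]: keep tuples satisfying city ≠ ATL → {(15, BOS, BOS), (22, BOS, DEN), (22, CHI, DEN), (22, DEN, DEN), (22, NYC, DEN), (27, BOS, DEN), (27, CHI, DEN), (27, DEN, DEN), (27, NYC, DEN), (3, BOS, DEN), (3, CHI, DEN), (3, DEN, DEN), (3, NYC, DEN), (6, BOS, BOS), (7, BOS, DEN), (7, CHI, DEN), (7, DEN, DEN), (7, NYC, DEN)}
π_{city, dst} gives {(BOS, BOS), (BOS, DEN), (CHI, DEN), (DEN, DEN), (NYC, DEN)} (13 duplicate(s) eliminated).

{(BOS, BOS), (BOS, DEN), (CHI, DEN), (DEN, DEN), (NYC, DEN)}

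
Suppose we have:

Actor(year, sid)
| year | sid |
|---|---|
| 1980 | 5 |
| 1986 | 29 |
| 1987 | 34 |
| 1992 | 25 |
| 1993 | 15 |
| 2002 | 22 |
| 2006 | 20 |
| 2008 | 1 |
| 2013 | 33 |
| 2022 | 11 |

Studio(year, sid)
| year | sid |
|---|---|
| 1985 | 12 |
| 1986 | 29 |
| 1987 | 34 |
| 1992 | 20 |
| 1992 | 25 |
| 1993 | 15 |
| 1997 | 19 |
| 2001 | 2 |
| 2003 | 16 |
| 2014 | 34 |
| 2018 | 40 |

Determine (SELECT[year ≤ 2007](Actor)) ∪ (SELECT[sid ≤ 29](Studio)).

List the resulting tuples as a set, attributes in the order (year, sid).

{(1980, 5), (1985, 12), (1986, 29), (1987, 34), (1992, 20), (1992, 25), (1993, 15), (1997, 19), (2001, 2), (2002, 22), (2003, 16), (2006, 20)}

Apply σ_{year ≤ 2007}; surviving tuples: {(1980, 5), (1986, 29), (1987, 34), (1992, 25), (1993, 15), (2002, 22), (2006, 20)}
Apply σ_{sid ≤ 29}; surviving tuples: {(1985, 12), (1986, 29), (1992, 20), (1992, 25), (1993, 15), (1997, 19), (2001, 2), (2003, 16)}
Union: {(1980, 5), (1986, 29), (1987, 34), (1992, 25), (1993, 15), (2002, 22), (2006, 20)} with {(1985, 12), (1986, 29), (1992, 20), (1992, 25), (1993, 15), (1997, 19), (2001, 2), (2003, 16)} → {(1980, 5), (1985, 12), (1986, 29), (1987, 34), (1992, 20), (1992, 25), (1993, 15), (1997, 19), (2001, 2), (2002, 22), (2003, 16), (2006, 20)}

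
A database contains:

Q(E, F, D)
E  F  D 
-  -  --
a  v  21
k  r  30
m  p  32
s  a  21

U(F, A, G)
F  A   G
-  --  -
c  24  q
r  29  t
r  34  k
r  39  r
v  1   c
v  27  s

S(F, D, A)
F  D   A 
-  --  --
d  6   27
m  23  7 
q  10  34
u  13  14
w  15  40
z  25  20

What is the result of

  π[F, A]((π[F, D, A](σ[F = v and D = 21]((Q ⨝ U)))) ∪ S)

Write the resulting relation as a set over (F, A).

Joining Q and U on F yields {(a, v, 21, 1, c), (a, v, 21, 27, s), (k, r, 30, 29, t), (k, r, 30, 34, k), (k, r, 30, 39, r)}.
Filtering on F = v and D = 21 leaves {(a, v, 21, 1, c), (a, v, 21, 27, s)}.
Projecting to F, D, A: {(v, 21, 1), (v, 21, 27)}
Taking the union: {(d, 6, 27), (m, 23, 7), (q, 10, 34), (u, 13, 14), (v, 21, 1), (v, 21, 27), (w, 15, 40), (z, 25, 20)}
Projecting to F, A: {(d, 27), (m, 7), (q, 34), (u, 14), (v, 1), (v, 27), (w, 40), (z, 20)}

{(d, 27), (m, 7), (q, 34), (u, 14), (v, 1), (v, 27), (w, 40), (z, 20)}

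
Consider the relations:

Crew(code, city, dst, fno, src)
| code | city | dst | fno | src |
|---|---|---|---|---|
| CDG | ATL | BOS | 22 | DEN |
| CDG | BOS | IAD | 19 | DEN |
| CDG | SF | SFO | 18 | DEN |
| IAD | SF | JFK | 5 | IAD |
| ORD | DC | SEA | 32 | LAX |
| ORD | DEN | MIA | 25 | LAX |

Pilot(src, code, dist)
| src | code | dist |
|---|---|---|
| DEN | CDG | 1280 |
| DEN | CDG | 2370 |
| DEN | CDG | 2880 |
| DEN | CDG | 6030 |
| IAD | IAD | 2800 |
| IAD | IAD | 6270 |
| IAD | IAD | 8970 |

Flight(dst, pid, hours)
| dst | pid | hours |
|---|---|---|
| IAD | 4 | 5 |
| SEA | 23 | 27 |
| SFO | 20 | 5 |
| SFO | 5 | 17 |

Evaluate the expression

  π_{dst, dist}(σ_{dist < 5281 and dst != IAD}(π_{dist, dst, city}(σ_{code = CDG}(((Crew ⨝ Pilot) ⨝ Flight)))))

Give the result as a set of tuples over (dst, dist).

Crew ⋈ Pilot (natural join on code, src): {(CDG, ATL, BOS, 22, DEN, 1280), (CDG, ATL, BOS, 22, DEN, 2370), (CDG, ATL, BOS, 22, DEN, 2880), (CDG, ATL, BOS, 22, DEN, 6030), (CDG, BOS, IAD, 19, DEN, 1280), (CDG, BOS, IAD, 19, DEN, 2370), (CDG, BOS, IAD, 19, DEN, 2880), (CDG, BOS, IAD, 19, DEN, 6030), (CDG, SF, SFO, 18, DEN, 1280), (CDG, SF, SFO, 18, DEN, 2370), (CDG, SF, SFO, 18, DEN, 2880), (CDG, SF, SFO, 18, DEN, 6030), (IAD, SF, JFK, 5, IAD, 2800), (IAD, SF, JFK, 5, IAD, 6270), (IAD, SF, JFK, 5, IAD, 8970)}
(Crew ⨝ Pilot) ⋈ Flight (natural join on dst): {(CDG, BOS, IAD, 19, DEN, 1280, 4, 5), (CDG, BOS, IAD, 19, DEN, 2370, 4, 5), (CDG, BOS, IAD, 19, DEN, 2880, 4, 5), (CDG, BOS, IAD, 19, DEN, 6030, 4, 5), (CDG, SF, SFO, 18, DEN, 1280, 20, 5), (CDG, SF, SFO, 18, DEN, 1280, 5, 17), (CDG, SF, SFO, 18, DEN, 2370, 20, 5), (CDG, SF, SFO, 18, DEN, 2370, 5, 17), (CDG, SF, SFO, 18, DEN, 2880, 20, 5), (CDG, SF, SFO, 18, DEN, 2880, 5, 17), (CDG, SF, SFO, 18, DEN, 6030, 20, 5), (CDG, SF, SFO, 18, DEN, 6030, 5, 17)}
Apply σ_{code = CDG}; surviving tuples: {(CDG, BOS, IAD, 19, DEN, 1280, 4, 5), (CDG, BOS, IAD, 19, DEN, 2370, 4, 5), (CDG, BOS, IAD, 19, DEN, 2880, 4, 5), (CDG, BOS, IAD, 19, DEN, 6030, 4, 5), (CDG, SF, SFO, 18, DEN, 1280, 20, 5), (CDG, SF, SFO, 18, DEN, 1280, 5, 17), (CDG, SF, SFO, 18, DEN, 2370, 20, 5), (CDG, SF, SFO, 18, DEN, 2370, 5, 17), (CDG, SF, SFO, 18, DEN, 2880, 20, 5), (CDG, SF, SFO, 18, DEN, 2880, 5, 17), (CDG, SF, SFO, 18, DEN, 6030, 20, 5), (CDG, SF, SFO, 18, DEN, 6030, 5, 17)}
π_{dist, dst, city} gives {(1280, IAD, BOS), (1280, SFO, SF), (2370, IAD, BOS), (2370, SFO, SF), (2880, IAD, BOS), (2880, SFO, SF), (6030, IAD, BOS), (6030, SFO, SF)} (4 duplicate(s) eliminated).
Apply σ_{dist < 5281 and dst != IAD}; surviving tuples: {(1280, SFO, SF), (2370, SFO, SF), (2880, SFO, SF)}
π_{dst, dist} gives {(SFO, 1280), (SFO, 2370), (SFO, 2880)}.

{(SFO, 1280), (SFO, 2370), (SFO, 2880)}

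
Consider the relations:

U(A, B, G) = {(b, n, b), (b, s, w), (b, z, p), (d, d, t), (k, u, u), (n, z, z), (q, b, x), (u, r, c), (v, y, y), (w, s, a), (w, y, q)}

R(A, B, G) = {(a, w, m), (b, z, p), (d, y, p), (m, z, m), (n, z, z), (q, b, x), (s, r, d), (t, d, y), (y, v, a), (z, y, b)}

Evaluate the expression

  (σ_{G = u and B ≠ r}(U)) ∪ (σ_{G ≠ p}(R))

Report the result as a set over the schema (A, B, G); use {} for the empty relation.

Selection G = u and B ≠ r: {(k, u, u)}
Selection G ≠ p: {(a, w, m), (m, z, m), (n, z, z), (q, b, x), (s, r, d), (t, d, y), (y, v, a), (z, y, b)}
Set union of the two operands is {(a, w, m), (k, u, u), (m, z, m), (n, z, z), (q, b, x), (s, r, d), (t, d, y), (y, v, a), (z, y, b)}.

{(a, w, m), (k, u, u), (m, z, m), (n, z, z), (q, b, x), (s, r, d), (t, d, y), (y, v, a), (z, y, b)}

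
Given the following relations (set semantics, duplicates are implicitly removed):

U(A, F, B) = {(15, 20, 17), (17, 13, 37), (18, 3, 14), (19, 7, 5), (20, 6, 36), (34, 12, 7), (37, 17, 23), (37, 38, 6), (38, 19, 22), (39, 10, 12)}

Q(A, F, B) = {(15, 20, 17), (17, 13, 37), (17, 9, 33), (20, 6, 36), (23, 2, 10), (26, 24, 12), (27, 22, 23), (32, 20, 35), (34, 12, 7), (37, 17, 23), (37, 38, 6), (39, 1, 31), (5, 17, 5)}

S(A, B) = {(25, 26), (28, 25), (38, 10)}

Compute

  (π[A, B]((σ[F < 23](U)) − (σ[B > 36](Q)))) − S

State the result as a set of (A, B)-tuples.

Selection F < 23: {(15, 20, 17), (17, 13, 37), (18, 3, 14), (19, 7, 5), (20, 6, 36), (34, 12, 7), (37, 17, 23), (38, 19, 22), (39, 10, 12)}
Selection B > 36: {(17, 13, 37)}
Taking the difference: {(15, 20, 17), (18, 3, 14), (19, 7, 5), (20, 6, 36), (34, 12, 7), (37, 17, 23), (38, 19, 22), (39, 10, 12)}
Keep only column(s) A, B: {(15, 17), (18, 14), (19, 5), (20, 36), (34, 7), (37, 23), (38, 22), (39, 12)}
Taking the difference: {(15, 17), (18, 14), (19, 5), (20, 36), (34, 7), (37, 23), (38, 22), (39, 12)}

{(15, 17), (18, 14), (19, 5), (20, 36), (34, 7), (37, 23), (38, 22), (39, 12)}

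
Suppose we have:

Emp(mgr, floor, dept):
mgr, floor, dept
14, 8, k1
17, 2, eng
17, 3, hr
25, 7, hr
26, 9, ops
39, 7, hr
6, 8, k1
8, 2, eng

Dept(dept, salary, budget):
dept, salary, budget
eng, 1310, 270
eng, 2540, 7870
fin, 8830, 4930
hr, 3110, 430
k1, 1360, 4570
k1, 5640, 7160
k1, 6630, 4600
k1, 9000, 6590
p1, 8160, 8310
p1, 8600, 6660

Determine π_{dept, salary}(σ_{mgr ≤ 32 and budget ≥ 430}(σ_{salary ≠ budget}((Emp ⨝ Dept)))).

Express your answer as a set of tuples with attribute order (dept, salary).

{(eng, 2540), (hr, 3110), (k1, 1360), (k1, 5640), (k1, 6630), (k1, 9000)}

Emp ⋈ Dept (natural join on dept): {(14, 8, k1, 1360, 4570), (14, 8, k1, 5640, 7160), (14, 8, k1, 6630, 4600), (14, 8, k1, 9000, 6590), (17, 2, eng, 1310, 270), (17, 2, eng, 2540, 7870), (17, 3, hr, 3110, 430), (25, 7, hr, 3110, 430), (39, 7, hr, 3110, 430), (6, 8, k1, 1360, 4570), (6, 8, k1, 5640, 7160), (6, 8, k1, 6630, 4600), (6, 8, k1, 9000, 6590), (8, 2, eng, 1310, 270), (8, 2, eng, 2540, 7870)}
σ[salary ≠ budget]: keep tuples satisfying salary ≠ budget → {(14, 8, k1, 1360, 4570), (14, 8, k1, 5640, 7160), (14, 8, k1, 6630, 4600), (14, 8, k1, 9000, 6590), (17, 2, eng, 1310, 270), (17, 2, eng, 2540, 7870), (17, 3, hr, 3110, 430), (25, 7, hr, 3110, 430), (39, 7, hr, 3110, 430), (6, 8, k1, 1360, 4570), (6, 8, k1, 5640, 7160), (6, 8, k1, 6630, 4600), (6, 8, k1, 9000, 6590), (8, 2, eng, 1310, 270), (8, 2, eng, 2540, 7870)}
σ[mgr ≤ 32 and budget ≥ 430]: keep tuples satisfying mgr ≤ 32 and budget ≥ 430 → {(14, 8, k1, 1360, 4570), (14, 8, k1, 5640, 7160), (14, 8, k1, 6630, 4600), (14, 8, k1, 9000, 6590), (17, 2, eng, 2540, 7870), (17, 3, hr, 3110, 430), (25, 7, hr, 3110, 430), (6, 8, k1, 1360, 4570), (6, 8, k1, 5640, 7160), (6, 8, k1, 6630, 4600), (6, 8, k1, 9000, 6590), (8, 2, eng, 2540, 7870)}
Projecting to dept, salary (6 duplicate(s) eliminated): {(eng, 2540), (hr, 3110), (k1, 1360), (k1, 5640), (k1, 6630), (k1, 9000)}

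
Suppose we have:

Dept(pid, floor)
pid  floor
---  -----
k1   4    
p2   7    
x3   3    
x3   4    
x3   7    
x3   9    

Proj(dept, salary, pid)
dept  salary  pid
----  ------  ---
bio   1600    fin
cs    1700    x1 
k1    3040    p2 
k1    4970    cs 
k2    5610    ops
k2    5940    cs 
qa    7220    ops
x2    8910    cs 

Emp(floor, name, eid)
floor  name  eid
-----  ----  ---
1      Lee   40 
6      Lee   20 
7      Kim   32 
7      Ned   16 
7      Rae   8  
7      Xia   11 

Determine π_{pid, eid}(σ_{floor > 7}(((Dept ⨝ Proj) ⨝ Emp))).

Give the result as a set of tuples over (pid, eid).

Dept ⋈ Proj (natural join on pid): {(p2, 7, k1, 3040)}
(Dept ⨝ Proj) ⋈ Emp (natural join on floor): {(p2, 7, k1, 3040, Kim, 32), (p2, 7, k1, 3040, Ned, 16), (p2, 7, k1, 3040, Rae, 8), (p2, 7, k1, 3040, Xia, 11)}
Filtering on floor > 7 leaves {}.
Keep only column(s) pid, eid: {}

{}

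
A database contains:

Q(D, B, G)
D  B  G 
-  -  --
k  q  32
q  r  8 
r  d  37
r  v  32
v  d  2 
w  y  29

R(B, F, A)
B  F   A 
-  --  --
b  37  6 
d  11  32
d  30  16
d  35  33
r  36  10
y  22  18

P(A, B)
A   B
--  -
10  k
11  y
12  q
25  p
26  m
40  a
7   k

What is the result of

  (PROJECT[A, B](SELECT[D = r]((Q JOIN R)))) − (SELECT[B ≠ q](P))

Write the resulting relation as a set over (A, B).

Joining Q and R on B yields {(q, r, 8, 36, 10), (r, d, 37, 11, 32), (r, d, 37, 30, 16), (r, d, 37, 35, 33), (v, d, 2, 11, 32), (v, d, 2, 30, 16), (v, d, 2, 35, 33), (w, y, 29, 22, 18)}.
Filtering on D = r leaves {(r, d, 37, 11, 32), (r, d, 37, 30, 16), (r, d, 37, 35, 33)}.
Projecting to A, B: {(16, d), (32, d), (33, d)}
Filtering on B ≠ q leaves {(10, k), (11, y), (25, p), (26, m), (40, a), (7, k)}.
Difference: {(16, d), (32, d), (33, d)} with {(10, k), (11, y), (25, p), (26, m), (40, a), (7, k)} → {(16, d), (32, d), (33, d)}

{(16, d), (32, d), (33, d)}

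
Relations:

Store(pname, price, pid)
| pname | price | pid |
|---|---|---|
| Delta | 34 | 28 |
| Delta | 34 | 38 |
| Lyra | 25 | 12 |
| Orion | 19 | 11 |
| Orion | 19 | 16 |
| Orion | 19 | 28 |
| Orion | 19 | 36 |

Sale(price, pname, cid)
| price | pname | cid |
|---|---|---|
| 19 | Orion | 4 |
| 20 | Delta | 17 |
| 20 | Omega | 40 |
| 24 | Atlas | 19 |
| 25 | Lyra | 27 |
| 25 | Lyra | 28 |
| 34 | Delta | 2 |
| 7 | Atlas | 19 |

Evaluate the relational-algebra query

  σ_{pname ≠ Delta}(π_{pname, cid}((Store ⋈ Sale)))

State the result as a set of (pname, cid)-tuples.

Store ⋈ Sale (natural join on pname, price): {(Delta, 34, 28, 2), (Delta, 34, 38, 2), (Lyra, 25, 12, 27), (Lyra, 25, 12, 28), (Orion, 19, 11, 4), (Orion, 19, 16, 4), (Orion, 19, 28, 4), (Orion, 19, 36, 4)}
π[pname, cid]: project onto (pname, cid) (4 duplicate(s) eliminated) → {(Delta, 2), (Lyra, 27), (Lyra, 28), (Orion, 4)}
Apply σ_{pname ≠ Delta}; surviving tuples: {(Lyra, 27), (Lyra, 28), (Orion, 4)}

{(Lyra, 27), (Lyra, 28), (Orion, 4)}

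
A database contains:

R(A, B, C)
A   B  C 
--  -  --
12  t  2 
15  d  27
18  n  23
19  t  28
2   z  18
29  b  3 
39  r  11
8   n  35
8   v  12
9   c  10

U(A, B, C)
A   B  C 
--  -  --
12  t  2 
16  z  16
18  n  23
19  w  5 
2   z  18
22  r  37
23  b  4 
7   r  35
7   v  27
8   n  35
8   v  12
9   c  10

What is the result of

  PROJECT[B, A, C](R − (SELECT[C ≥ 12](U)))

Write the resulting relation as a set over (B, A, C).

{(b, 29, 3), (c, 9, 10), (d, 15, 27), (r, 39, 11), (t, 12, 2), (t, 19, 28)}

Filtering on C ≥ 12 leaves {(16, z, 16), (18, n, 23), (2, z, 18), (22, r, 37), (7, r, 35), (7, v, 27), (8, n, 35), (8, v, 12)}.
Set difference of the two operands is {(12, t, 2), (15, d, 27), (19, t, 28), (29, b, 3), (39, r, 11), (9, c, 10)}.
Projecting to B, A, C: {(b, 29, 3), (c, 9, 10), (d, 15, 27), (r, 39, 11), (t, 12, 2), (t, 19, 28)}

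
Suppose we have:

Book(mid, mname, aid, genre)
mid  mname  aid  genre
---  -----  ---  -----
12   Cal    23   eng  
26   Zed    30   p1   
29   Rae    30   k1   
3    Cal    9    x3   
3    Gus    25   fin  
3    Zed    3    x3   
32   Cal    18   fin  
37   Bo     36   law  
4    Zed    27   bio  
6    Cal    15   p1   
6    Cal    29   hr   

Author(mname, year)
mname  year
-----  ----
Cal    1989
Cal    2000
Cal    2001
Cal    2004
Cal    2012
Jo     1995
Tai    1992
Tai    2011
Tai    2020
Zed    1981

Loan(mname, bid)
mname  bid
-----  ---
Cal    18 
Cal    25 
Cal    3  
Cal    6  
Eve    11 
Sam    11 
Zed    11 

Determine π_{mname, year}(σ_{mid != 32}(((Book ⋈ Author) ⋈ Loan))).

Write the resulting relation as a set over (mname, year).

{(Cal, 1989), (Cal, 2000), (Cal, 2001), (Cal, 2004), (Cal, 2012), (Zed, 1981)}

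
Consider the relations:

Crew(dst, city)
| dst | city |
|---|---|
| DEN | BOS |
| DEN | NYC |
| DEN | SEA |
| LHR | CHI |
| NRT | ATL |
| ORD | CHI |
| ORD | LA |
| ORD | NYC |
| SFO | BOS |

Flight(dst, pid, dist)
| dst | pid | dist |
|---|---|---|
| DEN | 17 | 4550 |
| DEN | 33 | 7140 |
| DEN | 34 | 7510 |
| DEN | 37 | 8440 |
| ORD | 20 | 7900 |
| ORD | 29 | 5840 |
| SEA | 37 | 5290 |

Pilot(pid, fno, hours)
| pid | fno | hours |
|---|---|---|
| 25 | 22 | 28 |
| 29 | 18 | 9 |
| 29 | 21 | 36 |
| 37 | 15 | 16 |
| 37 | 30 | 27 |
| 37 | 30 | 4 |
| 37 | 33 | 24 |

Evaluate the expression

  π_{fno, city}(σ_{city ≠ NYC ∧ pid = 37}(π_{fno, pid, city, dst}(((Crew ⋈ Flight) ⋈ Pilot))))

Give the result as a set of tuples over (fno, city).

{(15, BOS), (15, SEA), (30, BOS), (30, SEA), (33, BOS), (33, SEA)}

Crew ⋈ Flight (natural join on dst): {(DEN, BOS, 17, 4550), (DEN, BOS, 33, 7140), (DEN, BOS, 34, 7510), (DEN, BOS, 37, 8440), (DEN, NYC, 17, 4550), (DEN, NYC, 33, 7140), (DEN, NYC, 34, 7510), (DEN, NYC, 37, 8440), (DEN, SEA, 17, 4550), (DEN, SEA, 33, 7140), (DEN, SEA, 34, 7510), (DEN, SEA, 37, 8440), (ORD, CHI, 20, 7900), (ORD, CHI, 29, 5840), (ORD, LA, 20, 7900), (ORD, LA, 29, 5840), (ORD, NYC, 20, 7900), (ORD, NYC, 29, 5840)}
(Crew ⋈ Flight) ⋈ Pilot (natural join on pid): {(DEN, BOS, 37, 8440, 15, 16), (DEN, BOS, 37, 8440, 30, 27), (DEN, BOS, 37, 8440, 30, 4), (DEN, BOS, 37, 8440, 33, 24), (DEN, NYC, 37, 8440, 15, 16), (DEN, NYC, 37, 8440, 30, 27), (DEN, NYC, 37, 8440, 30, 4), (DEN, NYC, 37, 8440, 33, 24), (DEN, SEA, 37, 8440, 15, 16), (DEN, SEA, 37, 8440, 30, 27), (DEN, SEA, 37, 8440, 30, 4), (DEN, SEA, 37, 8440, 33, 24), (ORD, CHI, 29, 5840, 18, 9), (ORD, CHI, 29, 5840, 21, 36), (ORD, LA, 29, 5840, 18, 9), (ORD, LA, 29, 5840, 21, 36), (ORD, NYC, 29, 5840, 18, 9), (ORD, NYC, 29, 5840, 21, 36)}
π[fno, pid, city, dst]: project onto (fno, pid, city, dst) (3 duplicate(s) eliminated) → {(15, 37, BOS, DEN), (15, 37, NYC, DEN), (15, 37, SEA, DEN), (18, 29, CHI, ORD), (18, 29, LA, ORD), (18, 29, NYC, ORD), (21, 29, CHI, ORD), (21, 29, LA, ORD), (21, 29, NYC, ORD), (30, 37, BOS, DEN), (30, 37, NYC, DEN), (30, 37, SEA, DEN), (33, 37, BOS, DEN), (33, 37, NYC, DEN), (33, 37, SEA, DEN)}
σ[city ≠ NYC ∧ pid = 37]: keep tuples satisfying city ≠ NYC ∧ pid = 37 → {(15, 37, BOS, DEN), (15, 37, SEA, DEN), (30, 37, BOS, DEN), (30, 37, SEA, DEN), (33, 37, BOS, DEN), (33, 37, SEA, DEN)}
π[fno, city]: project onto (fno, city) → {(15, BOS), (15, SEA), (30, BOS), (30, SEA), (33, BOS), (33, SEA)}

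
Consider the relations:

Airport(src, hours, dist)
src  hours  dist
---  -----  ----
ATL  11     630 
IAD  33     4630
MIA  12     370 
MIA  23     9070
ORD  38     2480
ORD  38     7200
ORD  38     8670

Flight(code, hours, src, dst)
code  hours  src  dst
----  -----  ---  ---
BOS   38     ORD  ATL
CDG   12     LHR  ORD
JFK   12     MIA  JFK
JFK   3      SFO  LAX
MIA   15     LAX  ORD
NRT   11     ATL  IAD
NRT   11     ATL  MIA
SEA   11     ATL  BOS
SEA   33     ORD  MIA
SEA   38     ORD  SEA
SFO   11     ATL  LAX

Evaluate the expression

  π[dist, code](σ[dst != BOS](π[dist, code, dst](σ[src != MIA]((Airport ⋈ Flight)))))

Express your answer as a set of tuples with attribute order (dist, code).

{(2480, BOS), (2480, SEA), (630, NRT), (630, SFO), (7200, BOS), (7200, SEA), (8670, BOS), (8670, SEA)}

Joining Airport and Flight on src, hours yields {(ATL, 11, 630, NRT, IAD), (ATL, 11, 630, NRT, MIA), (ATL, 11, 630, SEA, BOS), (ATL, 11, 630, SFO, LAX), (MIA, 12, 370, JFK, JFK), (ORD, 38, 2480, BOS, ATL), (ORD, 38, 2480, SEA, SEA), (ORD, 38, 7200, BOS, ATL), (ORD, 38, 7200, SEA, SEA), (ORD, 38, 8670, BOS, ATL), (ORD, 38, 8670, SEA, SEA)}.
σ[src != MIA]: keep tuples satisfying src != MIA → {(ATL, 11, 630, NRT, IAD), (ATL, 11, 630, NRT, MIA), (ATL, 11, 630, SEA, BOS), (ATL, 11, 630, SFO, LAX), (ORD, 38, 2480, BOS, ATL), (ORD, 38, 2480, SEA, SEA), (ORD, 38, 7200, BOS, ATL), (ORD, 38, 7200, SEA, SEA), (ORD, 38, 8670, BOS, ATL), (ORD, 38, 8670, SEA, SEA)}
π_{dist, code, dst} gives {(2480, BOS, ATL), (2480, SEA, SEA), (630, NRT, IAD), (630, NRT, MIA), (630, SEA, BOS), (630, SFO, LAX), (7200, BOS, ATL), (7200, SEA, SEA), (8670, BOS, ATL), (8670, SEA, SEA)}.
σ[dst != BOS]: keep tuples satisfying dst != BOS → {(2480, BOS, ATL), (2480, SEA, SEA), (630, NRT, IAD), (630, NRT, MIA), (630, SFO, LAX), (7200, BOS, ATL), (7200, SEA, SEA), (8670, BOS, ATL), (8670, SEA, SEA)}
π_{dist, code} gives {(2480, BOS), (2480, SEA), (630, NRT), (630, SFO), (7200, BOS), (7200, SEA), (8670, BOS), (8670, SEA)} (1 duplicate(s) eliminated).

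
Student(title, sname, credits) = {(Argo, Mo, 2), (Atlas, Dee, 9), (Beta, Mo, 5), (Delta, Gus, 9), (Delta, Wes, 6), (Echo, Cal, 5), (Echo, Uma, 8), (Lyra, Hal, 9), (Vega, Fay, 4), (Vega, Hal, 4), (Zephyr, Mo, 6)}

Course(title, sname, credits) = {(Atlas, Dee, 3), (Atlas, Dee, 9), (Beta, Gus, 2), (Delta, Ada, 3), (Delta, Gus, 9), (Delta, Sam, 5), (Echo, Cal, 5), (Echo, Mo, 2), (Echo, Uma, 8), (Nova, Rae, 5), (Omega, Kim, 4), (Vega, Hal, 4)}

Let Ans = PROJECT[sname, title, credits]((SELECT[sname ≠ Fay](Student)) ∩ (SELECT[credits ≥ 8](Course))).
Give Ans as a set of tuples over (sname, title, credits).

{(Dee, Atlas, 9), (Gus, Delta, 9), (Uma, Echo, 8)}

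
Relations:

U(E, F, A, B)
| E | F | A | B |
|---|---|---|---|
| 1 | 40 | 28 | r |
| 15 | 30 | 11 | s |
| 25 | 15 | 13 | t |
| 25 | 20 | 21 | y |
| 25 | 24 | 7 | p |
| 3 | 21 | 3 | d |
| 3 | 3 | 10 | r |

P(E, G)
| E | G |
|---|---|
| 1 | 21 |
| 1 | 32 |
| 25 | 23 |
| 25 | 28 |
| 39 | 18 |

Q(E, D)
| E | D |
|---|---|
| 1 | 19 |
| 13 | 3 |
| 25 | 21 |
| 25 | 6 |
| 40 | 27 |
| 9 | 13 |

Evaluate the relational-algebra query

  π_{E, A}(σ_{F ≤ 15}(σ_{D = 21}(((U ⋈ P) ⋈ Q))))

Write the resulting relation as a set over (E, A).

{(25, 13)}

U ⋈ P (natural join on E): {(1, 40, 28, r, 21), (1, 40, 28, r, 32), (25, 15, 13, t, 23), (25, 15, 13, t, 28), (25, 20, 21, y, 23), (25, 20, 21, y, 28), (25, 24, 7, p, 23), (25, 24, 7, p, 28)}
(U ⋈ P) ⋈ Q (natural join on E): {(1, 40, 28, r, 21, 19), (1, 40, 28, r, 32, 19), (25, 15, 13, t, 23, 21), (25, 15, 13, t, 23, 6), (25, 15, 13, t, 28, 21), (25, 15, 13, t, 28, 6), (25, 20, 21, y, 23, 21), (25, 20, 21, y, 23, 6), (25, 20, 21, y, 28, 21), (25, 20, 21, y, 28, 6), (25, 24, 7, p, 23, 21), (25, 24, 7, p, 23, 6), (25, 24, 7, p, 28, 21), (25, 24, 7, p, 28, 6)}
Selection D = 21: {(25, 15, 13, t, 23, 21), (25, 15, 13, t, 28, 21), (25, 20, 21, y, 23, 21), (25, 20, 21, y, 28, 21), (25, 24, 7, p, 23, 21), (25, 24, 7, p, 28, 21)}
Selection F ≤ 15: {(25, 15, 13, t, 23, 21), (25, 15, 13, t, 28, 21)}
π[E, A]: project onto (E, A) (1 duplicate(s) eliminated) → {(25, 13)}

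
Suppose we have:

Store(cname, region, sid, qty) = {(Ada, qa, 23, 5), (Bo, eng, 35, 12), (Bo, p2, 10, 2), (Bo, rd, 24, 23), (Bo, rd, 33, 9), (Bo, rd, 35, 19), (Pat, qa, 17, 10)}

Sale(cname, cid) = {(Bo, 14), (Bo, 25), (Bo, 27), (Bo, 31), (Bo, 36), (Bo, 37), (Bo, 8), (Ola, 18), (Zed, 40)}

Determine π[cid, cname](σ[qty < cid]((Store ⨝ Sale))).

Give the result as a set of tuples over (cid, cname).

{(14, Bo), (25, Bo), (27, Bo), (31, Bo), (36, Bo), (37, Bo), (8, Bo)}

Store ⋈ Sale (natural join on cname): {(Bo, eng, 35, 12, 14), (Bo, eng, 35, 12, 25), (Bo, eng, 35, 12, 27), (Bo, eng, 35, 12, 31), (Bo, eng, 35, 12, 36), (Bo, eng, 35, 12, 37), (Bo, eng, 35, 12, 8), (Bo, p2, 10, 2, 14), (Bo, p2, 10, 2, 25), (Bo, p2, 10, 2, 27), (Bo, p2, 10, 2, 31), (Bo, p2, 10, 2, 36), (Bo, p2, 10, 2, 37), (Bo, p2, 10, 2, 8), (Bo, rd, 24, 23, 14), (Bo, rd, 24, 23, 25), (Bo, rd, 24, 23, 27), (Bo, rd, 24, 23, 31), (Bo, rd, 24, 23, 36), (Bo, rd, 24, 23, 37), (Bo, rd, 24, 23, 8), (Bo, rd, 33, 9, 14), (Bo, rd, 33, 9, 25), (Bo, rd, 33, 9, 27), (Bo, rd, 33, 9, 31), (Bo, rd, 33, 9, 36), (Bo, rd, 33, 9, 37), (Bo, rd, 33, 9, 8), (Bo, rd, 35, 19, 14), (Bo, rd, 35, 19, 25), (Bo, rd, 35, 19, 27), (Bo, rd, 35, 19, 31), (Bo, rd, 35, 19, 36), (Bo, rd, 35, 19, 37), (Bo, rd, 35, 19, 8)}
σ[qty < cid]: keep tuples satisfying qty < cid → {(Bo, eng, 35, 12, 14), (Bo, eng, 35, 12, 25), (Bo, eng, 35, 12, 27), (Bo, eng, 35, 12, 31), (Bo, eng, 35, 12, 36), (Bo, eng, 35, 12, 37), (Bo, p2, 10, 2, 14), (Bo, p2, 10, 2, 25), (Bo, p2, 10, 2, 27), (Bo, p2, 10, 2, 31), (Bo, p2, 10, 2, 36), (Bo, p2, 10, 2, 37), (Bo, p2, 10, 2, 8), (Bo, rd, 24, 23, 25), (Bo, rd, 24, 23, 27), (Bo, rd, 24, 23, 31), (Bo, rd, 24, 23, 36), (Bo, rd, 24, 23, 37), (Bo, rd, 33, 9, 14), (Bo, rd, 33, 9, 25), (Bo, rd, 33, 9, 27), (Bo, rd, 33, 9, 31), (Bo, rd, 33, 9, 36), (Bo, rd, 33, 9, 37), (Bo, rd, 35, 19, 25), (Bo, rd, 35, 19, 27), (Bo, rd, 35, 19, 31), (Bo, rd, 35, 19, 36), (Bo, rd, 35, 19, 37)}
π_{cid, cname} gives {(14, Bo), (25, Bo), (27, Bo), (31, Bo), (36, Bo), (37, Bo), (8, Bo)} (22 duplicate(s) eliminated).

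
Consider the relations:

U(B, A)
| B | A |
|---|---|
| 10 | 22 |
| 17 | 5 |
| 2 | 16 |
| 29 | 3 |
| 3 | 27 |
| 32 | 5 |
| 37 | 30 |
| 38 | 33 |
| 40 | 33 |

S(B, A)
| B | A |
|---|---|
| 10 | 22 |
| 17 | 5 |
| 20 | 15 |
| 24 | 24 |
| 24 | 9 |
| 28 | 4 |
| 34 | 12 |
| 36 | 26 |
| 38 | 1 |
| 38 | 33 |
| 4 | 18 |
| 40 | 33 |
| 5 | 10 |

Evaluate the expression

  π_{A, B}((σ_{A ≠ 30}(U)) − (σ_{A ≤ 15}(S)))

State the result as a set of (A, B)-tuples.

{(16, 2), (22, 10), (27, 3), (3, 29), (33, 38), (33, 40), (5, 32)}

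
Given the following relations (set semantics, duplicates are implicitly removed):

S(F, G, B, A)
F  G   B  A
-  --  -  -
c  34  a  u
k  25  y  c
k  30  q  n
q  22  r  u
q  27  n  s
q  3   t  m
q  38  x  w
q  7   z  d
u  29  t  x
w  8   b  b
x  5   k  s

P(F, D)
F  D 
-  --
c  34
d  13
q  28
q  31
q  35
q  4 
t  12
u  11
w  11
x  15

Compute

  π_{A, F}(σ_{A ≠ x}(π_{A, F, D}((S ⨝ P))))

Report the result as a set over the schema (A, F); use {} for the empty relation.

{(b, w), (d, q), (m, q), (s, q), (s, x), (u, c), (u, q), (w, q)}

S ⋈ P (natural join on F): {(c, 34, a, u, 34), (q, 22, r, u, 28), (q, 22, r, u, 31), (q, 22, r, u, 35), (q, 22, r, u, 4), (q, 27, n, s, 28), (q, 27, n, s, 31), (q, 27, n, s, 35), (q, 27, n, s, 4), (q, 3, t, m, 28), (q, 3, t, m, 31), (q, 3, t, m, 35), (q, 3, t, m, 4), (q, 38, x, w, 28), (q, 38, x, w, 31), (q, 38, x, w, 35), (q, 38, x, w, 4), (q, 7, z, d, 28), (q, 7, z, d, 31), (q, 7, z, d, 35), (q, 7, z, d, 4), (u, 29, t, x, 11), (w, 8, b, b, 11), (x, 5, k, s, 15)}
π[A, F, D]: project onto (A, F, D) → {(b, w, 11), (d, q, 28), (d, q, 31), (d, q, 35), (d, q, 4), (m, q, 28), (m, q, 31), (m, q, 35), (m, q, 4), (s, q, 28), (s, q, 31), (s, q, 35), (s, q, 4), (s, x, 15), (u, c, 34), (u, q, 28), (u, q, 31), (u, q, 35), (u, q, 4), (w, q, 28), (w, q, 31), (w, q, 35), (w, q, 4), (x, u, 11)}
Apply σ_{A ≠ x}; surviving tuples: {(b, w, 11), (d, q, 28), (d, q, 31), (d, q, 35), (d, q, 4), (m, q, 28), (m, q, 31), (m, q, 35), (m, q, 4), (s, q, 28), (s, q, 31), (s, q, 35), (s, q, 4), (s, x, 15), (u, c, 34), (u, q, 28), (u, q, 31), (u, q, 35), (u, q, 4), (w, q, 28), (w, q, 31), (w, q, 35), (w, q, 4)}
π[A, F]: project onto (A, F) (15 duplicate(s) eliminated) → {(b, w), (d, q), (m, q), (s, q), (s, x), (u, c), (u, q), (w, q)}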